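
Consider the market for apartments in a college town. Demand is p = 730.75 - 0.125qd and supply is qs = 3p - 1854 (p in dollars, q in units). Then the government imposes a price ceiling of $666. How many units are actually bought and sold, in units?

Rearranging demand gives qd = 5846 - 8p. Setting quantity demanded equal to quantity supplied, 5846 - 8p = 3p - 1854, gives p* = 700 and q* = 246.
The ceiling of 666 is below the equilibrium price 700, so it binds.
At p = 666: qd = 5846 - 8·666 = 518 and qs = 3·666 - 1854 = 144.
The quantity actually transacted is the short side, supply: 144.

144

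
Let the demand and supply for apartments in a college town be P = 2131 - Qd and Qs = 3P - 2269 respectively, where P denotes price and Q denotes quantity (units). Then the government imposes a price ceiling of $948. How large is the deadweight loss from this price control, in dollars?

Rearranging demand gives Qd = 2131 - P. Equilibrium: 2131 - P = 3P - 2269, so 4400 = 4P and P* = 1100, Q* = 1031.
Since 948 < 1100, the ceiling is binding.
At P = 948: Qd = 2131 - 948 = 1183 and Qs = 3·948 - 2269 = 575.
Quantity traded falls to 575. At Q = 575 the demand price is 2131 - 575 = 1556 and the supply price is (2269 + 575)/3 = 948.
Deadweight loss = ½ · (1556 - 948) · (1031 - 575) = ½ · 608 · 456 = 138624.

138624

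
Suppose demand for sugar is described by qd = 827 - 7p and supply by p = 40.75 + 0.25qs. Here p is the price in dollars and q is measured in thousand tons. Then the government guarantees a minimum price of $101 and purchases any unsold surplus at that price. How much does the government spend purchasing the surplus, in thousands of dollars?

Rearranging supply gives qs = 4p - 163. Without the control the market clears where 827 - 7p = 4p - 163, i.e. p* = 90 and q* = 197.
Because the floor (101) lies above the market-clearing price, it is binding.
At p = 101: qd = 827 - 7·101 = 120 and qs = 4·101 - 163 = 241.
Surplus = qs - qd = 121.
Government expenditure = surplus × support price = 121 × 101 = 12221.

12221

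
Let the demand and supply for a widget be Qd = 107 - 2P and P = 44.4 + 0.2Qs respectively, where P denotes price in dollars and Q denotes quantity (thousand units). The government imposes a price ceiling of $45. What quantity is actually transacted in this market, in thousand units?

Rearranging supply gives Qs = 5P - 222. In a free market, 107 - 2P = 5P - 222 gives the equilibrium P* = 47, Q* = 13.
Since 45 < 47, the ceiling is binding.
At P = 45: Qd = 107 - 2·45 = 17 and Qs = 5·45 - 222 = 3.
The quantity actually transacted is the short side, supply: 3.

3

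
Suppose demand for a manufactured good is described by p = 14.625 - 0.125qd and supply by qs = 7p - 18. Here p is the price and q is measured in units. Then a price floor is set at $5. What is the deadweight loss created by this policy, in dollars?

0

Rearranging demand gives qd = 117 - 8p. Without the control the market clears where 117 - 8p = 7p - 18, i.e. p* = 9 and q* = 45.
The floor of 5 is below the equilibrium price 9, so it is not binding; the market clears at p* = 9, q* = 45.
Since the control does not bind, no trades are prevented and deadweight loss is zero.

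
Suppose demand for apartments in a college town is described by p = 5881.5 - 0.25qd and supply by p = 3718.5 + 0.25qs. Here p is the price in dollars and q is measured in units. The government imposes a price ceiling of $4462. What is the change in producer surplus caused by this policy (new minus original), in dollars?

Rearranging demand gives qd = 23526 - 4p; rearranging supply gives qs = 4p - 14874. Setting quantity demanded equal to quantity supplied, 23526 - 4p = 4p - 14874, gives p* = 4800 and q* = 4326.
Because the ceiling (4462) lies below the market-clearing price, it is binding.
At p = 4462: qd = 23526 - 4·4462 = 5678 and qs = 4·4462 - 14874 = 2974.
Producer surplus without the control is ½ · (4800 - 3718.5) · 4326 = 2339284.5.
With the ceiling, producers sell 2974 units at 4462, so PS = ½ · (4462 - 3718.5) · 2974 = 1105584.5.
Change in producer surplus = 1105584.5 - 2339284.5 = -1233700.

-1233700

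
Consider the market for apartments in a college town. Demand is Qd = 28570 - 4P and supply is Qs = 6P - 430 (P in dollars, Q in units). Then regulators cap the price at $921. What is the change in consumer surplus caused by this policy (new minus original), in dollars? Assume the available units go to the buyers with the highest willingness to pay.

In a free market, 28570 - 4P = 6P - 430 gives the equilibrium P* = 2900, Q* = 16970.
Because the ceiling (921) lies below the market-clearing price, it is binding.
At P = 921: Qd = 28570 - 4·921 = 24886 and Qs = 6·921 - 430 = 5096.
Consumer surplus without the control is ½ · (7142.5 - 2900) · 16970 = 35997612.5.
With the ceiling, 5096 units are sold at 921 (assume they go to the highest-value buyers). The demand price at Q = 5096 is 5868.5, so CS = ½ · [(7142.5 - 921) + (5868.5 - 921)] · 5096 = 28458612.
Change in consumer surplus = 28458612 - 35997612.5 = -7539000.5.

-7539000.5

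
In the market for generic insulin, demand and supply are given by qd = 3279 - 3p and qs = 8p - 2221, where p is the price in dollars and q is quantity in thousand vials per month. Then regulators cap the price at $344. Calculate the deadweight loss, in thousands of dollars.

Equilibrium: 3279 - 3p = 8p - 2221, so 5500 = 11p and p* = 500, q* = 1779.
Since 344 < 500, the ceiling is binding.
At p = 344: qd = 3279 - 3·344 = 2247 and qs = 8·344 - 2221 = 531.
Quantity traded falls to 531. At q = 531 the demand price is (3279 - 531)/3 = 916 and the supply price is (2221 + 531)/8 = 344.
Deadweight loss = ½ · (916 - 344) · (1779 - 531) = ½ · 572 · 1248 = 356928.

356928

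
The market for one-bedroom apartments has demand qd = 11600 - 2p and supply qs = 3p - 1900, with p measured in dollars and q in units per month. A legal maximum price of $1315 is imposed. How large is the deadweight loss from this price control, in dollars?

Equilibrium: 11600 - 2p = 3p - 1900, so 13500 = 5p and p* = 2700, q* = 6200.
The ceiling of 1315 is below the equilibrium price 2700, so it binds.
At p = 1315: qd = 11600 - 2·1315 = 8970 and qs = 3·1315 - 1900 = 2045.
Quantity traded falls to 2045. At q = 2045 the demand price is (11600 - 2045)/2 = 4777.5 and the supply price is (1900 + 2045)/3 = 1315.
Deadweight loss = ½ · (4777.5 - 1315) · (6200 - 2045) = ½ · 3462.5 · 4155 = 7193343.75.

7193343.75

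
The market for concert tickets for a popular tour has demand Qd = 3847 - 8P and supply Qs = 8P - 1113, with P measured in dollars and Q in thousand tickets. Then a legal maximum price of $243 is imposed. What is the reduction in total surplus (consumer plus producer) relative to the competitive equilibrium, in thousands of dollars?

In a free market, 3847 - 8P = 8P - 1113 gives the equilibrium P* = 310, Q* = 1367.
The ceiling of 243 is below the equilibrium price 310, so it binds.
At P = 243: Qd = 3847 - 8·243 = 1903 and Qs = 8·243 - 1113 = 831.
Quantity traded falls to 831. At Q = 831 the demand price is (3847 - 831)/8 = 377 and the supply price is (1113 + 831)/8 = 243.
Deadweight loss = ½ · (377 - 243) · (1367 - 831) = ½ · 134 · 536 = 35912.

35912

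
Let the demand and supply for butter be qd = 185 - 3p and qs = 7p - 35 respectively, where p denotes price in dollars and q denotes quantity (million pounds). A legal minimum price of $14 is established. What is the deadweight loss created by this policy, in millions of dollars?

Equilibrium: 185 - 3p = 7p - 35, so 220 = 10p and p* = 22, q* = 119.
Since 14 is below p* = 22, the floor does not bind and the free-market outcome prevails.
Since the control does not bind, no trades are prevented and deadweight loss is zero.

0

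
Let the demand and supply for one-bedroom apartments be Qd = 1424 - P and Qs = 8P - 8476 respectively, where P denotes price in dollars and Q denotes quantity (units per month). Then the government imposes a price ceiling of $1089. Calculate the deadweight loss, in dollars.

Setting quantity demanded equal to quantity supplied, 1424 - P = 8P - 8476, gives P* = 1100 and Q* = 324.
The ceiling of 1089 is below the equilibrium price 1100, so it binds.
At P = 1089: Qd = 1424 - 1089 = 335 and Qs = 8·1089 - 8476 = 236.
Quantity traded falls to 236. At Q = 236 the demand price is 1424 - 236 = 1188 and the supply price is (8476 + 236)/8 = 1089.
Deadweight loss = ½ · (1188 - 1089) · (324 - 236) = ½ · 99 · 88 = 4356.

4356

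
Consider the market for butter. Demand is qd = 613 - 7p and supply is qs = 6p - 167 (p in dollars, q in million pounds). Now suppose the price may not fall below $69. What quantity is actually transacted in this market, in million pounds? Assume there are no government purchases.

130

Setting quantity demanded equal to quantity supplied, 613 - 7p = 6p - 167, gives p* = 60 and q* = 193.
The floor of 69 is above the equilibrium price 60, so it binds.
At p = 69: qd = 613 - 7·69 = 130 and qs = 6·69 - 167 = 247.
The quantity actually transacted is the short side, demand: 130.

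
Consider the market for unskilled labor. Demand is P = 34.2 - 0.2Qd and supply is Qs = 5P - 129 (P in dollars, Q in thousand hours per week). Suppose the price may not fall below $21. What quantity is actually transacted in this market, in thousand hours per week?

21

Rearranging demand gives Qd = 171 - 5P. Setting quantity demanded equal to quantity supplied, 171 - 5P = 5P - 129, gives P* = 30 and Q* = 21.
Since 21 is below P* = 30, the floor does not bind and the free-market outcome prevails.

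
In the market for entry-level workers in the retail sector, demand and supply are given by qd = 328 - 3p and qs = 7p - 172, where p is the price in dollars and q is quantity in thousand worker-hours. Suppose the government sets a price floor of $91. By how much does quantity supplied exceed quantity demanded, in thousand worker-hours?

410

Setting quantity demanded equal to quantity supplied, 328 - 3p = 7p - 172, gives p* = 50 and q* = 178.
The floor of 91 is above the equilibrium price 50, so it binds.
At p = 91: qd = 328 - 3·91 = 55 and qs = 7·91 - 172 = 465.
Surplus = qs - qd = 465 - 55 = 410.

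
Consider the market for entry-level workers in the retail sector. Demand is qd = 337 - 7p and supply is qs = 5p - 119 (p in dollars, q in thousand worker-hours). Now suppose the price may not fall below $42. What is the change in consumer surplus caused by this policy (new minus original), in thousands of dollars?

-228

Setting quantity demanded equal to quantity supplied, 337 - 7p = 5p - 119, gives p* = 38 and q* = 71.
Since 42 > 38, the floor is binding.
At p = 42: qd = 337 - 7·42 = 43 and qs = 5·42 - 119 = 91.
Consumer surplus without the control is ½ · (337/7 - 38) · 71 = 5041/14.
With the floor, consumers buy 43 units at 42, so CS = ½ · (337/7 - 42) · 43 = 1849/14.
Change in consumer surplus = 1849/14 - 5041/14 = -228.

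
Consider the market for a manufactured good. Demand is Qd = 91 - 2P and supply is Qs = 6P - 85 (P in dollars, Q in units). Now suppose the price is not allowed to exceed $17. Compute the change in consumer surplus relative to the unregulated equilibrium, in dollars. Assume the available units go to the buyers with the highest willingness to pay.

-140

Without the control the market clears where 91 - 2P = 6P - 85, i.e. P* = 22 and Q* = 47.
Since 17 < 22, the ceiling is binding.
At P = 17: Qd = 91 - 2·17 = 57 and Qs = 6·17 - 85 = 17.
Consumer surplus without the control is ½ · (45.5 - 22) · 47 = 552.25.
With the ceiling, 17 units are sold at 17 (assume they go to the highest-value buyers). The demand price at Q = 17 is 37, so CS = ½ · [(45.5 - 17) + (37 - 17)] · 17 = 412.25.
Change in consumer surplus = 412.25 - 552.25 = -140.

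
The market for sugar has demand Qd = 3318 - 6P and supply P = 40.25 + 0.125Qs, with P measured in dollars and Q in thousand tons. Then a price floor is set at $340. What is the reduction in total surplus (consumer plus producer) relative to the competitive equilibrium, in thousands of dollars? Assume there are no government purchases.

Rearranging supply gives Qs = 8P - 322. In a free market, 3318 - 6P = 8P - 322 gives the equilibrium P* = 260, Q* = 1758.
Since 340 > 260, the floor is binding.
At P = 340: Qd = 3318 - 6·340 = 1278 and Qs = 8·340 - 322 = 2398.
Quantity traded falls to 1278. At Q = 1278 the demand price is (3318 - 1278)/6 = 340 and the supply price is (322 + 1278)/8 = 200.
Deadweight loss = ½ · (340 - 200) · (1758 - 1278) = ½ · 140 · 480 = 33600.

33600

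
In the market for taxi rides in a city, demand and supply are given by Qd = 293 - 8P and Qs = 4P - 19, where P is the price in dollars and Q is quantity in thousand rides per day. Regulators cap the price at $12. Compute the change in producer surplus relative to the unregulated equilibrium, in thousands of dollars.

Without the control the market clears where 293 - 8P = 4P - 19, i.e. P* = 26 and Q* = 85.
The ceiling of 12 is below the equilibrium price 26, so it binds.
At P = 12: Qd = 293 - 8·12 = 197 and Qs = 4·12 - 19 = 29.
Producer surplus without the control is ½ · (26 - 4.75) · 85 = 903.125.
With the ceiling, producers sell 29 units at 12, so PS = ½ · (12 - 4.75) · 29 = 105.125.
Change in producer surplus = 105.125 - 903.125 = -798.

-798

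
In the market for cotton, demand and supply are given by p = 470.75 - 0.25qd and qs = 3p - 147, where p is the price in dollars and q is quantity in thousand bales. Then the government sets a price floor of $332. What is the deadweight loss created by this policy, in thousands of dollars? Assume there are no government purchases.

Rearranging demand gives qd = 1883 - 4p. In a free market, 1883 - 4p = 3p - 147 gives the equilibrium p* = 290, q* = 723.
The floor of 332 is above the equilibrium price 290, so it binds.
At p = 332: qd = 1883 - 4·332 = 555 and qs = 3·332 - 147 = 849.
Quantity traded falls to 555. At q = 555 the demand price is (1883 - 555)/4 = 332 and the supply price is (147 + 555)/3 = 234.
Deadweight loss = ½ · (332 - 234) · (723 - 555) = ½ · 98 · 168 = 8232.

8232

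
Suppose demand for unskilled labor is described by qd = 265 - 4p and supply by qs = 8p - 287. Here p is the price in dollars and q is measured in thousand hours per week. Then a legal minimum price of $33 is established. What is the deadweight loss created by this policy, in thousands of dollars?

Without the control the market clears where 265 - 4p = 8p - 287, i.e. p* = 46 and q* = 81.
Since 33 is below p* = 46, the floor does not bind and the free-market outcome prevails.
Since the control does not bind, no trades are prevented and deadweight loss is zero.

0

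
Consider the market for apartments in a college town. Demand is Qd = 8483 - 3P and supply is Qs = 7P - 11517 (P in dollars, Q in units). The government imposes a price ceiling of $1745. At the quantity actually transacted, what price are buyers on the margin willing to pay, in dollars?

Setting quantity demanded equal to quantity supplied, 8483 - 3P = 7P - 11517, gives P* = 2000 and Q* = 2483.
Because the ceiling (1745) lies below the market-clearing price, it is binding.
At P = 1745: Qd = 8483 - 3·1745 = 3248 and Qs = 7·1745 - 11517 = 698.
Only 698 units reach the market. On the demand curve, the marginal buyer's willingness to pay at Q = 698 is (8483 - 698)/3 = 2595.

2595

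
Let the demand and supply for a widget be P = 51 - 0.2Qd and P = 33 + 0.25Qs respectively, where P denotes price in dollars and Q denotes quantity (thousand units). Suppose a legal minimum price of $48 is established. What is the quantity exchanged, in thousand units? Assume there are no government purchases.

15

Rearranging demand gives Qd = 255 - 5P; rearranging supply gives Qs = 4P - 132. Setting quantity demanded equal to quantity supplied, 255 - 5P = 4P - 132, gives P* = 43 and Q* = 40.
Since 48 > 43, the floor is binding.
At P = 48: Qd = 255 - 5·48 = 15 and Qs = 4·48 - 132 = 60.
The quantity actually transacted is the short side, demand: 15.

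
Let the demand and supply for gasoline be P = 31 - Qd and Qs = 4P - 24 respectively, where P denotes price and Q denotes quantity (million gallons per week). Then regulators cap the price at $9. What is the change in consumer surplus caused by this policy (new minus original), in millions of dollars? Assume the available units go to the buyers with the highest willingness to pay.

-8

Rearranging demand gives Qd = 31 - P. In a free market, 31 - P = 4P - 24 gives the equilibrium P* = 11, Q* = 20.
The ceiling of 9 is below the equilibrium price 11, so it binds.
At P = 9: Qd = 31 - 9 = 22 and Qs = 4·9 - 24 = 12.
Consumer surplus without the control is ½ · (31 - 11) · 20 = 200.
With the ceiling, 12 units are sold at 9 (assume they go to the highest-value buyers). The demand price at Q = 12 is 19, so CS = ½ · [(31 - 9) + (19 - 9)] · 12 = 192.
Change in consumer surplus = 192 - 200 = -8.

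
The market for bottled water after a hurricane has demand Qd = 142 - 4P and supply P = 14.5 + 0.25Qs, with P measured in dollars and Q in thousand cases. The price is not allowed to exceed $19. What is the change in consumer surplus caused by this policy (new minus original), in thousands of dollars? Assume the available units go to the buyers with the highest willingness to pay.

Rearranging supply gives Qs = 4P - 58. Without the control the market clears where 142 - 4P = 4P - 58, i.e. P* = 25 and Q* = 42.
The ceiling of 19 is below the equilibrium price 25, so it binds.
At P = 19: Qd = 142 - 4·19 = 66 and Qs = 4·19 - 58 = 18.
Consumer surplus without the control is ½ · (35.5 - 25) · 42 = 220.5.
With the ceiling, 18 units are sold at 19 (assume they go to the highest-value buyers). The demand price at Q = 18 is 31, so CS = ½ · [(35.5 - 19) + (31 - 19)] · 18 = 256.5.
Change in consumer surplus = 256.5 - 220.5 = 36.

36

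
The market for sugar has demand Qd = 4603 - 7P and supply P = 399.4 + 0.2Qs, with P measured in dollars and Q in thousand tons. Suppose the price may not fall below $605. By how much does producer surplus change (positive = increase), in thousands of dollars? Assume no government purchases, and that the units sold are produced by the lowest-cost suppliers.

Rearranging supply gives Qs = 5P - 1997. Setting quantity demanded equal to quantity supplied, 4603 - 7P = 5P - 1997, gives P* = 550 and Q* = 753.
The floor of 605 is above the equilibrium price 550, so it binds.
At P = 605: Qd = 4603 - 7·605 = 368 and Qs = 5·605 - 1997 = 1028.
Producer surplus without the control is ½ · (550 - 399.4) · 753 = 56700.9.
With the floor, 368 units are sold at 605. The supply price at Q = 368 is 473, so PS = ½ · [(605 - 399.4) + (605 - 473)] · 368 = 62118.4.
Change in producer surplus = 62118.4 - 56700.9 = 5417.5.

5417.5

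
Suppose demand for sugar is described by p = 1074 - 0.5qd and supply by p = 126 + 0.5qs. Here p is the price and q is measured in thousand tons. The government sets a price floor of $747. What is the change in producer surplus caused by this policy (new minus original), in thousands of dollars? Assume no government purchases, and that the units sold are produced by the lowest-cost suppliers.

Rearranging demand gives qd = 2148 - 2p; rearranging supply gives qs = 2p - 252. In a free market, 2148 - 2p = 2p - 252 gives the equilibrium p* = 600, q* = 948.
The floor of 747 is above the equilibrium price 600, so it binds.
At p = 747: qd = 2148 - 2·747 = 654 and qs = 2·747 - 252 = 1242.
Producer surplus without the control is ½ · (600 - 126) · 948 = 224676.
With the floor, 654 units are sold at 747. The supply price at q = 654 is 453, so PS = ½ · [(747 - 126) + (747 - 453)] · 654 = 299205.
Change in producer surplus = 299205 - 224676 = 74529.

74529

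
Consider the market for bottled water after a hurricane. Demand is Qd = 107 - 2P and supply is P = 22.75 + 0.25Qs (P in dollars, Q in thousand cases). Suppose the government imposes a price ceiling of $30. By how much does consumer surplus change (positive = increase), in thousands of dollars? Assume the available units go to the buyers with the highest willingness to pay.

51

Rearranging supply gives Qs = 4P - 91. Equilibrium: 107 - 2P = 4P - 91, so 198 = 6P and P* = 33, Q* = 41.
Because the ceiling (30) lies below the market-clearing price, it is binding.
At P = 30: Qd = 107 - 2·30 = 47 and Qs = 4·30 - 91 = 29.
Consumer surplus without the control is ½ · (53.5 - 33) · 41 = 420.25.
With the ceiling, 29 units are sold at 30 (assume they go to the highest-value buyers). The demand price at Q = 29 is 39, so CS = ½ · [(53.5 - 30) + (39 - 30)] · 29 = 471.25.
Change in consumer surplus = 471.25 - 420.25 = 51.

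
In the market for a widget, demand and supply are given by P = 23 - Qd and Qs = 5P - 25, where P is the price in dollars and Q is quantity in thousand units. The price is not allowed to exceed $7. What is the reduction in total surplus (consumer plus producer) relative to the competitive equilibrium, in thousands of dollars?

15

Rearranging demand gives Qd = 23 - P. Without the control the market clears where 23 - P = 5P - 25, i.e. P* = 8 and Q* = 15.
The ceiling of 7 is below the equilibrium price 8, so it binds.
At P = 7: Qd = 23 - 7 = 16 and Qs = 5·7 - 25 = 10.
Quantity traded falls to 10. At Q = 10 the demand price is 23 - 10 = 13 and the supply price is (25 + 10)/5 = 7.
Deadweight loss = ½ · (13 - 7) · (15 - 10) = ½ · 6 · 5 = 15.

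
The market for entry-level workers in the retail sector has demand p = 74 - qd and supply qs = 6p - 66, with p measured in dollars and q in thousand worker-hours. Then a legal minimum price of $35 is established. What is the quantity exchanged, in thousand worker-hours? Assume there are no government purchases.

39

Rearranging demand gives qd = 74 - p. In a free market, 74 - p = 6p - 66 gives the equilibrium p* = 20, q* = 54.
Because the floor (35) lies above the market-clearing price, it is binding.
At p = 35: qd = 74 - 35 = 39 and qs = 6·35 - 66 = 144.
The quantity actually transacted is the short side, demand: 39.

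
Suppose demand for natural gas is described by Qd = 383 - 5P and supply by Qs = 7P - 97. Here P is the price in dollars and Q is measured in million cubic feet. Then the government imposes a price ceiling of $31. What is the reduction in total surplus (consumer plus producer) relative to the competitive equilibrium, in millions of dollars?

Equilibrium: 383 - 5P = 7P - 97, so 480 = 12P and P* = 40, Q* = 183.
The ceiling of 31 is below the equilibrium price 40, so it binds.
At P = 31: Qd = 383 - 5·31 = 228 and Qs = 7·31 - 97 = 120.
Quantity traded falls to 120. At Q = 120 the demand price is (383 - 120)/5 = 52.6 and the supply price is (97 + 120)/7 = 31.
Deadweight loss = ½ · (52.6 - 31) · (183 - 120) = ½ · 21.6 · 63 = 680.4.

680.4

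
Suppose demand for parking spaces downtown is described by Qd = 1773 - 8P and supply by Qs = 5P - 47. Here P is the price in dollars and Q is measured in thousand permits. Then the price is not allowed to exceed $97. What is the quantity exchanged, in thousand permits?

438

Setting quantity demanded equal to quantity supplied, 1773 - 8P = 5P - 47, gives P* = 140 and Q* = 653.
Since 97 < 140, the ceiling is binding.
At P = 97: Qd = 1773 - 8·97 = 997 and Qs = 5·97 - 47 = 438.
The quantity actually transacted is the short side, supply: 438.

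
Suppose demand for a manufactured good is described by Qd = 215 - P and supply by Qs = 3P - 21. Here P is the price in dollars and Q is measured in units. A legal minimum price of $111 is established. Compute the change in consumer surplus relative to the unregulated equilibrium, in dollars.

-6760

Setting quantity demanded equal to quantity supplied, 215 - P = 3P - 21, gives P* = 59 and Q* = 156.
Because the floor (111) lies above the market-clearing price, it is binding.
At P = 111: Qd = 215 - 111 = 104 and Qs = 3·111 - 21 = 312.
Consumer surplus without the control is ½ · (215 - 59) · 156 = 12168.
With the floor, consumers buy 104 units at 111, so CS = ½ · (215 - 111) · 104 = 5408.
Change in consumer surplus = 5408 - 12168 = -6760.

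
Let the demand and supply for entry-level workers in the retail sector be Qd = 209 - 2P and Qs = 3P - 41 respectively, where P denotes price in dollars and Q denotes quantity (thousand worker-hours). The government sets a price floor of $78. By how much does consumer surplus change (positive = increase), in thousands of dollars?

In a free market, 209 - 2P = 3P - 41 gives the equilibrium P* = 50, Q* = 109.
The floor of 78 is above the equilibrium price 50, so it binds.
At P = 78: Qd = 209 - 2·78 = 53 and Qs = 3·78 - 41 = 193.
Consumer surplus without the control is ½ · (104.5 - 50) · 109 = 2970.25.
With the floor, consumers buy 53 units at 78, so CS = ½ · (104.5 - 78) · 53 = 702.25.
Change in consumer surplus = 702.25 - 2970.25 = -2268.

-2268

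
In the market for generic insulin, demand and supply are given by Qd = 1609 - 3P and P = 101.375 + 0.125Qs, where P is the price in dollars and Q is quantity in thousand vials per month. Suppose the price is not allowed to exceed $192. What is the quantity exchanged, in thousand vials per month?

Rearranging supply gives Qs = 8P - 811. In a free market, 1609 - 3P = 8P - 811 gives the equilibrium P* = 220, Q* = 949.
Since 192 < 220, the ceiling is binding.
At P = 192: Qd = 1609 - 3·192 = 1033 and Qs = 8·192 - 811 = 725.
The quantity actually transacted is the short side, supply: 725.

725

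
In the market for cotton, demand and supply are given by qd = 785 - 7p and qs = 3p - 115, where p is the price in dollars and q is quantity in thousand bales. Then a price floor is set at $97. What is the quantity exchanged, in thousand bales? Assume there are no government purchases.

Without the control the market clears where 785 - 7p = 3p - 115, i.e. p* = 90 and q* = 155.
Since 97 > 90, the floor is binding.
At p = 97: qd = 785 - 7·97 = 106 and qs = 3·97 - 115 = 176.
The quantity actually transacted is the short side, demand: 106.

106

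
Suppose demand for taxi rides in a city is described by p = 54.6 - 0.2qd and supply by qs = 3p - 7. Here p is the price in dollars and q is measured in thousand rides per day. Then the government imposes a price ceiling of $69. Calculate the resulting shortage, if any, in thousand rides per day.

0

Rearranging demand gives qd = 273 - 5p. In a free market, 273 - 5p = 3p - 7 gives the equilibrium p* = 35, q* = 98.
The ceiling of 69 is above the equilibrium price 35, so it is not binding; the market clears at p* = 35, q* = 98.
Since the control does not bind, there is no shortage.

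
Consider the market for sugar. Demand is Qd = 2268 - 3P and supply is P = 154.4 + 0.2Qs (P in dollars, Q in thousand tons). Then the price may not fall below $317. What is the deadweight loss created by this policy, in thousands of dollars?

0

Rearranging supply gives Qs = 5P - 772. In a free market, 2268 - 3P = 5P - 772 gives the equilibrium P* = 380, Q* = 1128.
The floor of 317 is below the equilibrium price 380, so it is not binding; the market clears at P* = 380, Q* = 1128.
Since the control does not bind, no trades are prevented and deadweight loss is zero.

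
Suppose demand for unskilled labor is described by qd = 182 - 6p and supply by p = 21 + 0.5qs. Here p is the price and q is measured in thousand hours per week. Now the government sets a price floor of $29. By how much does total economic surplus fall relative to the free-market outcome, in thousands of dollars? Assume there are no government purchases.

Rearranging supply gives qs = 2p - 42. Setting quantity demanded equal to quantity supplied, 182 - 6p = 2p - 42, gives p* = 28 and q* = 14.
Since 29 > 28, the floor is binding.
At p = 29: qd = 182 - 6·29 = 8 and qs = 2·29 - 42 = 16.
Quantity traded falls to 8. At q = 8 the demand price is (182 - 8)/6 = 29 and the supply price is (42 + 8)/2 = 25.
Deadweight loss = ½ · (29 - 25) · (14 - 8) = ½ · 4 · 6 = 12.

12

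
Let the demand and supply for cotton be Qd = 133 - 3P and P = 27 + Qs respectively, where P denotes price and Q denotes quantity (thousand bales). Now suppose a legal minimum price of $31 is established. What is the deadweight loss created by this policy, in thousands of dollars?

0

Rearranging supply gives Qs = P - 27. Equilibrium: 133 - 3P = P - 27, so 160 = 4P and P* = 40, Q* = 13.
Since 31 is below P* = 40, the floor does not bind and the free-market outcome prevails.
Since the control does not bind, no trades are prevented and deadweight loss is zero.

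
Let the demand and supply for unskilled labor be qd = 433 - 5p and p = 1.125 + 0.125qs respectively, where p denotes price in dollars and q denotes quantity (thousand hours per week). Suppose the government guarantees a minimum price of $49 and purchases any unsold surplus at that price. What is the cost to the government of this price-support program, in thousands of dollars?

9555

Rearranging supply gives qs = 8p - 9. Without the control the market clears where 433 - 5p = 8p - 9, i.e. p* = 34 and q* = 263.
Because the floor (49) lies above the market-clearing price, it is binding.
At p = 49: qd = 433 - 5·49 = 188 and qs = 8·49 - 9 = 383.
Surplus = qs - qd = 195.
Government expenditure = surplus × support price = 195 × 49 = 9555.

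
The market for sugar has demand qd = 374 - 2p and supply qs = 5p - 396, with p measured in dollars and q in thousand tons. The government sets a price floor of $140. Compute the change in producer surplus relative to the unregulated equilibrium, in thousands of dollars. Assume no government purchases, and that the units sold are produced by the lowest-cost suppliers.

2460

In a free market, 374 - 2p = 5p - 396 gives the equilibrium p* = 110, q* = 154.
Since 140 > 110, the floor is binding.
At p = 140: qd = 374 - 2·140 = 94 and qs = 5·140 - 396 = 304.
Producer surplus without the control is ½ · (110 - 79.2) · 154 = 2371.6.
With the floor, 94 units are sold at 140. The supply price at q = 94 is 98, so PS = ½ · [(140 - 79.2) + (140 - 98)] · 94 = 4831.6.
Change in producer surplus = 4831.6 - 2371.6 = 2460.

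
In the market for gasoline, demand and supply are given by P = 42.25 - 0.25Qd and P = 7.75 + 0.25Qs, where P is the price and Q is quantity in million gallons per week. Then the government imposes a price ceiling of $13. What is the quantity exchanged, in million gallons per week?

Rearranging demand gives Qd = 169 - 4P; rearranging supply gives Qs = 4P - 31. Setting quantity demanded equal to quantity supplied, 169 - 4P = 4P - 31, gives P* = 25 and Q* = 69.
The ceiling of 13 is below the equilibrium price 25, so it binds.
At P = 13: Qd = 169 - 4·13 = 117 and Qs = 4·13 - 31 = 21.
The quantity actually transacted is the short side, supply: 21.

21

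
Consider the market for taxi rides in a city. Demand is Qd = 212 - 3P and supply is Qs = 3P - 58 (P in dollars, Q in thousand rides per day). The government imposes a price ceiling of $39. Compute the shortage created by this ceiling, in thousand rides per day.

36

Without the control the market clears where 212 - 3P = 3P - 58, i.e. P* = 45 and Q* = 77.
The ceiling of 39 is below the equilibrium price 45, so it binds.
At P = 39: Qd = 212 - 3·39 = 95 and Qs = 3·39 - 58 = 59.
Shortage = Qd - Qs = 95 - 59 = 36.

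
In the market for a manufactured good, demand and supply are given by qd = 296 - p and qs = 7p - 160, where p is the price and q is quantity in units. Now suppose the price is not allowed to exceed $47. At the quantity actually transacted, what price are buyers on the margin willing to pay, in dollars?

Equilibrium: 296 - p = 7p - 160, so 456 = 8p and p* = 57, q* = 239.
Since 47 < 57, the ceiling is binding.
At p = 47: qd = 296 - 47 = 249 and qs = 7·47 - 160 = 169.
Only 169 units reach the market. On the demand curve, the marginal buyer's willingness to pay at q = 169 is (296 - 169) = 127.

127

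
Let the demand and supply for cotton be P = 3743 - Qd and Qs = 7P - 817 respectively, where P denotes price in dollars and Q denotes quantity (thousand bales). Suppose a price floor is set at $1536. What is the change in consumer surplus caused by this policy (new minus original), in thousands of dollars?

Rearranging demand gives Qd = 3743 - P. Equilibrium: 3743 - P = 7P - 817, so 4560 = 8P and P* = 570, Q* = 3173.
The floor of 1536 is above the equilibrium price 570, so it binds.
At P = 1536: Qd = 3743 - 1536 = 2207 and Qs = 7·1536 - 817 = 9935.
Consumer surplus without the control is ½ · (3743 - 570) · 3173 = 5033964.5.
With the floor, consumers buy 2207 units at 1536, so CS = ½ · (3743 - 1536) · 2207 = 2435424.5.
Change in consumer surplus = 2435424.5 - 5033964.5 = -2598540.

-2598540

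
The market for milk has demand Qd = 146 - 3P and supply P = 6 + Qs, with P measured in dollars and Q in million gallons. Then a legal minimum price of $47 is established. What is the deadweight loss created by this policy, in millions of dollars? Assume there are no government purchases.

Rearranging supply gives Qs = P - 6. Without the control the market clears where 146 - 3P = P - 6, i.e. P* = 38 and Q* = 32.
Since 47 > 38, the floor is binding.
At P = 47: Qd = 146 - 3·47 = 5 and Qs = 47 - 6 = 41.
Quantity traded falls to 5. At Q = 5 the demand price is (146 - 5)/3 = 47 and the supply price is 6 + 5 = 11.
Deadweight loss = ½ · (47 - 11) · (32 - 5) = ½ · 36 · 27 = 486.

486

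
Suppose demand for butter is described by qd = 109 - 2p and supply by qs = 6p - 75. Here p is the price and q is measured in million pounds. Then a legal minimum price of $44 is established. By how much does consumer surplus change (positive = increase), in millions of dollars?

Setting quantity demanded equal to quantity supplied, 109 - 2p = 6p - 75, gives p* = 23 and q* = 63.
Since 44 > 23, the floor is binding.
At p = 44: qd = 109 - 2·44 = 21 and qs = 6·44 - 75 = 189.
Consumer surplus without the control is ½ · (54.5 - 23) · 63 = 992.25.
With the floor, consumers buy 21 units at 44, so CS = ½ · (54.5 - 44) · 21 = 110.25.
Change in consumer surplus = 110.25 - 992.25 = -882.

-882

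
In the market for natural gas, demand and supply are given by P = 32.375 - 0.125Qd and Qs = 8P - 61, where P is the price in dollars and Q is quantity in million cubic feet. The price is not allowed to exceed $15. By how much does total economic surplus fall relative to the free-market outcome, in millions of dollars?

200

Rearranging demand gives Qd = 259 - 8P. Without the control the market clears where 259 - 8P = 8P - 61, i.e. P* = 20 and Q* = 99.
Since 15 < 20, the ceiling is binding.
At P = 15: Qd = 259 - 8·15 = 139 and Qs = 8·15 - 61 = 59.
Quantity traded falls to 59. At Q = 59 the demand price is (259 - 59)/8 = 25 and the supply price is (61 + 59)/8 = 15.
Deadweight loss = ½ · (25 - 15) · (99 - 59) = ½ · 10 · 40 = 200.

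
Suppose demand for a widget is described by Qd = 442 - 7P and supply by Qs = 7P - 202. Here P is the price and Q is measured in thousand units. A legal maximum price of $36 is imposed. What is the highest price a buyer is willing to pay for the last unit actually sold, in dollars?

Without the control the market clears where 442 - 7P = 7P - 202, i.e. P* = 46 and Q* = 120.
Because the ceiling (36) lies below the market-clearing price, it is binding.
At P = 36: Qd = 442 - 7·36 = 190 and Qs = 7·36 - 202 = 50.
Only 50 units reach the market. On the demand curve, the marginal buyer's willingness to pay at Q = 50 is (442 - 50)/7 = 56.

56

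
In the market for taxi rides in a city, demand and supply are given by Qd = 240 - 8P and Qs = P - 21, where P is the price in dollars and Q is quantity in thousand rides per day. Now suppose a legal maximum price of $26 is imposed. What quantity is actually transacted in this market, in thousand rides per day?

In a free market, 240 - 8P = P - 21 gives the equilibrium P* = 29, Q* = 8.
Because the ceiling (26) lies below the market-clearing price, it is binding.
At P = 26: Qd = 240 - 8·26 = 32 and Qs = 26 - 21 = 5.
The quantity actually transacted is the short side, supply: 5.

5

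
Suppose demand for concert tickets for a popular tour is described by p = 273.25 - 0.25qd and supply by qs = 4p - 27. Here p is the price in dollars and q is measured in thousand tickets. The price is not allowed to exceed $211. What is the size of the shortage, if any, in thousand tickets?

0

Rearranging demand gives qd = 1093 - 4p. Without the control the market clears where 1093 - 4p = 4p - 27, i.e. p* = 140 and q* = 533.
The ceiling of 211 is above the equilibrium price 140, so it is not binding; the market clears at p* = 140, q* = 533.
Since the control does not bind, there is no shortage.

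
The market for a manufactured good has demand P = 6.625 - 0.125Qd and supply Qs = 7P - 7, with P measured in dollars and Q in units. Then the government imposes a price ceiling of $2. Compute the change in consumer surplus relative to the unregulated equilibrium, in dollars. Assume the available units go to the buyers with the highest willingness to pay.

1.75

Rearranging demand gives Qd = 53 - 8P. Without the control the market clears where 53 - 8P = 7P - 7, i.e. P* = 4 and Q* = 21.
Because the ceiling (2) lies below the market-clearing price, it is binding.
At P = 2: Qd = 53 - 8·2 = 37 and Qs = 7·2 - 7 = 7.
Consumer surplus without the control is ½ · (6.625 - 4) · 21 = 27.5625.
With the ceiling, 7 units are sold at 2 (assume they go to the highest-value buyers). The demand price at Q = 7 is 5.75, so CS = ½ · [(6.625 - 2) + (5.75 - 2)] · 7 = 29.3125.
Change in consumer surplus = 29.3125 - 27.5625 = 1.75.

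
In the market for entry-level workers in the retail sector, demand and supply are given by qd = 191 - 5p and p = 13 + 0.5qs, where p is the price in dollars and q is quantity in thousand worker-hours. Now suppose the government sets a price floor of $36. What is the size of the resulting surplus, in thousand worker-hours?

Rearranging supply gives qs = 2p - 26. Setting quantity demanded equal to quantity supplied, 191 - 5p = 2p - 26, gives p* = 31 and q* = 36.
Because the floor (36) lies above the market-clearing price, it is binding.
At p = 36: qd = 191 - 5·36 = 11 and qs = 2·36 - 26 = 46.
Surplus = qs - qd = 46 - 11 = 35.

35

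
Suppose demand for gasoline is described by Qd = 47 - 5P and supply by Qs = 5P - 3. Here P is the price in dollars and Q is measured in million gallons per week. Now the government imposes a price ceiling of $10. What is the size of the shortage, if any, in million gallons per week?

In a free market, 47 - 5P = 5P - 3 gives the equilibrium P* = 5, Q* = 22.
Since 10 is above P* = 5, the ceiling does not bind and the free-market outcome prevails.
Since the control does not bind, there is no shortage.

0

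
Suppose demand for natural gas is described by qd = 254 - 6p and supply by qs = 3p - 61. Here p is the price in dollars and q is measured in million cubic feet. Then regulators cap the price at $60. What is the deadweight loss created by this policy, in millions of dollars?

0

Without the control the market clears where 254 - 6p = 3p - 61, i.e. p* = 35 and q* = 44.
The ceiling of 60 is above the equilibrium price 35, so it is not binding; the market clears at p* = 35, q* = 44.
Since the control does not bind, no trades are prevented and deadweight loss is zero.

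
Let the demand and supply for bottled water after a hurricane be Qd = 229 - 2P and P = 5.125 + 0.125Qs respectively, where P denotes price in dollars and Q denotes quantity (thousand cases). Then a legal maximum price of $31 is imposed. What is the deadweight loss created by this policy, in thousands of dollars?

Rearranging supply gives Qs = 8P - 41. In a free market, 229 - 2P = 8P - 41 gives the equilibrium P* = 27, Q* = 175.
The ceiling of 31 is above the equilibrium price 27, so it is not binding; the market clears at P* = 27, Q* = 175.
Since the control does not bind, no trades are prevented and deadweight loss is zero.

0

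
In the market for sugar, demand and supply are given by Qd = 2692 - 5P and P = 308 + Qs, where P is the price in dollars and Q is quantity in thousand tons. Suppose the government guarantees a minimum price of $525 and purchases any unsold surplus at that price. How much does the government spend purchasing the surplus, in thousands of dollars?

78750

Rearranging supply gives Qs = P - 308. Equilibrium: 2692 - 5P = P - 308, so 3000 = 6P and P* = 500, Q* = 192.
The floor of 525 is above the equilibrium price 500, so it binds.
At P = 525: Qd = 2692 - 5·525 = 67 and Qs = 525 - 308 = 217.
Surplus = Qs - Qd = 150.
Government expenditure = surplus × support price = 150 × 525 = 78750.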